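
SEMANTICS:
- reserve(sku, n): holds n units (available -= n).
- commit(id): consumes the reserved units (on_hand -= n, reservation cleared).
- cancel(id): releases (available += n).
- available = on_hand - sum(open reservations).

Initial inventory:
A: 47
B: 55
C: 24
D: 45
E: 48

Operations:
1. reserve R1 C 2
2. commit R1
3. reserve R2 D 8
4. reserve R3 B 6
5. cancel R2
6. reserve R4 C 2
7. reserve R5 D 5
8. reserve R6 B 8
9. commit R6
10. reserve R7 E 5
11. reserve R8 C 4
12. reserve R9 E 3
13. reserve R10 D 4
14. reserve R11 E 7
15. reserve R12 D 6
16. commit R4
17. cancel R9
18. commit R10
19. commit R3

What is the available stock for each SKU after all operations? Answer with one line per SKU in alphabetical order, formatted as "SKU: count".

Answer: A: 47
B: 41
C: 16
D: 30
E: 36

Derivation:
Step 1: reserve R1 C 2 -> on_hand[A=47 B=55 C=24 D=45 E=48] avail[A=47 B=55 C=22 D=45 E=48] open={R1}
Step 2: commit R1 -> on_hand[A=47 B=55 C=22 D=45 E=48] avail[A=47 B=55 C=22 D=45 E=48] open={}
Step 3: reserve R2 D 8 -> on_hand[A=47 B=55 C=22 D=45 E=48] avail[A=47 B=55 C=22 D=37 E=48] open={R2}
Step 4: reserve R3 B 6 -> on_hand[A=47 B=55 C=22 D=45 E=48] avail[A=47 B=49 C=22 D=37 E=48] open={R2,R3}
Step 5: cancel R2 -> on_hand[A=47 B=55 C=22 D=45 E=48] avail[A=47 B=49 C=22 D=45 E=48] open={R3}
Step 6: reserve R4 C 2 -> on_hand[A=47 B=55 C=22 D=45 E=48] avail[A=47 B=49 C=20 D=45 E=48] open={R3,R4}
Step 7: reserve R5 D 5 -> on_hand[A=47 B=55 C=22 D=45 E=48] avail[A=47 B=49 C=20 D=40 E=48] open={R3,R4,R5}
Step 8: reserve R6 B 8 -> on_hand[A=47 B=55 C=22 D=45 E=48] avail[A=47 B=41 C=20 D=40 E=48] open={R3,R4,R5,R6}
Step 9: commit R6 -> on_hand[A=47 B=47 C=22 D=45 E=48] avail[A=47 B=41 C=20 D=40 E=48] open={R3,R4,R5}
Step 10: reserve R7 E 5 -> on_hand[A=47 B=47 C=22 D=45 E=48] avail[A=47 B=41 C=20 D=40 E=43] open={R3,R4,R5,R7}
Step 11: reserve R8 C 4 -> on_hand[A=47 B=47 C=22 D=45 E=48] avail[A=47 B=41 C=16 D=40 E=43] open={R3,R4,R5,R7,R8}
Step 12: reserve R9 E 3 -> on_hand[A=47 B=47 C=22 D=45 E=48] avail[A=47 B=41 C=16 D=40 E=40] open={R3,R4,R5,R7,R8,R9}
Step 13: reserve R10 D 4 -> on_hand[A=47 B=47 C=22 D=45 E=48] avail[A=47 B=41 C=16 D=36 E=40] open={R10,R3,R4,R5,R7,R8,R9}
Step 14: reserve R11 E 7 -> on_hand[A=47 B=47 C=22 D=45 E=48] avail[A=47 B=41 C=16 D=36 E=33] open={R10,R11,R3,R4,R5,R7,R8,R9}
Step 15: reserve R12 D 6 -> on_hand[A=47 B=47 C=22 D=45 E=48] avail[A=47 B=41 C=16 D=30 E=33] open={R10,R11,R12,R3,R4,R5,R7,R8,R9}
Step 16: commit R4 -> on_hand[A=47 B=47 C=20 D=45 E=48] avail[A=47 B=41 C=16 D=30 E=33] open={R10,R11,R12,R3,R5,R7,R8,R9}
Step 17: cancel R9 -> on_hand[A=47 B=47 C=20 D=45 E=48] avail[A=47 B=41 C=16 D=30 E=36] open={R10,R11,R12,R3,R5,R7,R8}
Step 18: commit R10 -> on_hand[A=47 B=47 C=20 D=41 E=48] avail[A=47 B=41 C=16 D=30 E=36] open={R11,R12,R3,R5,R7,R8}
Step 19: commit R3 -> on_hand[A=47 B=41 C=20 D=41 E=48] avail[A=47 B=41 C=16 D=30 E=36] open={R11,R12,R5,R7,R8}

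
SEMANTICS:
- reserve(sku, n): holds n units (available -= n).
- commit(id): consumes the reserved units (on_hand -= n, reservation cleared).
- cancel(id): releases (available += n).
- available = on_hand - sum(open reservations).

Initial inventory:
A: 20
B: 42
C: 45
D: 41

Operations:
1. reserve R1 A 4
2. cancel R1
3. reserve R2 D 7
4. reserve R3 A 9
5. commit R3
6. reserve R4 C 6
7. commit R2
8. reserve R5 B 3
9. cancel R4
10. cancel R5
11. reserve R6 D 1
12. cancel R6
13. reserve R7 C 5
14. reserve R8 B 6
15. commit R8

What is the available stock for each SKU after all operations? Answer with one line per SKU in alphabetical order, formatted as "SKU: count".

Step 1: reserve R1 A 4 -> on_hand[A=20 B=42 C=45 D=41] avail[A=16 B=42 C=45 D=41] open={R1}
Step 2: cancel R1 -> on_hand[A=20 B=42 C=45 D=41] avail[A=20 B=42 C=45 D=41] open={}
Step 3: reserve R2 D 7 -> on_hand[A=20 B=42 C=45 D=41] avail[A=20 B=42 C=45 D=34] open={R2}
Step 4: reserve R3 A 9 -> on_hand[A=20 B=42 C=45 D=41] avail[A=11 B=42 C=45 D=34] open={R2,R3}
Step 5: commit R3 -> on_hand[A=11 B=42 C=45 D=41] avail[A=11 B=42 C=45 D=34] open={R2}
Step 6: reserve R4 C 6 -> on_hand[A=11 B=42 C=45 D=41] avail[A=11 B=42 C=39 D=34] open={R2,R4}
Step 7: commit R2 -> on_hand[A=11 B=42 C=45 D=34] avail[A=11 B=42 C=39 D=34] open={R4}
Step 8: reserve R5 B 3 -> on_hand[A=11 B=42 C=45 D=34] avail[A=11 B=39 C=39 D=34] open={R4,R5}
Step 9: cancel R4 -> on_hand[A=11 B=42 C=45 D=34] avail[A=11 B=39 C=45 D=34] open={R5}
Step 10: cancel R5 -> on_hand[A=11 B=42 C=45 D=34] avail[A=11 B=42 C=45 D=34] open={}
Step 11: reserve R6 D 1 -> on_hand[A=11 B=42 C=45 D=34] avail[A=11 B=42 C=45 D=33] open={R6}
Step 12: cancel R6 -> on_hand[A=11 B=42 C=45 D=34] avail[A=11 B=42 C=45 D=34] open={}
Step 13: reserve R7 C 5 -> on_hand[A=11 B=42 C=45 D=34] avail[A=11 B=42 C=40 D=34] open={R7}
Step 14: reserve R8 B 6 -> on_hand[A=11 B=42 C=45 D=34] avail[A=11 B=36 C=40 D=34] open={R7,R8}
Step 15: commit R8 -> on_hand[A=11 B=36 C=45 D=34] avail[A=11 B=36 C=40 D=34] open={R7}

Answer: A: 11
B: 36
C: 40
D: 34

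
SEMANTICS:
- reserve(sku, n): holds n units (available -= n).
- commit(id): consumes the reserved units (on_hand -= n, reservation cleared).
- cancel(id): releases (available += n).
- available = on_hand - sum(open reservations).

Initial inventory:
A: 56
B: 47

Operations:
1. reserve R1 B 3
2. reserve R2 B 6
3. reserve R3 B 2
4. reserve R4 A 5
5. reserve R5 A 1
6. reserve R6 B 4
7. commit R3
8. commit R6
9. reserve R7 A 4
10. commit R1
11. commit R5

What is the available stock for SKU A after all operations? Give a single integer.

Step 1: reserve R1 B 3 -> on_hand[A=56 B=47] avail[A=56 B=44] open={R1}
Step 2: reserve R2 B 6 -> on_hand[A=56 B=47] avail[A=56 B=38] open={R1,R2}
Step 3: reserve R3 B 2 -> on_hand[A=56 B=47] avail[A=56 B=36] open={R1,R2,R3}
Step 4: reserve R4 A 5 -> on_hand[A=56 B=47] avail[A=51 B=36] open={R1,R2,R3,R4}
Step 5: reserve R5 A 1 -> on_hand[A=56 B=47] avail[A=50 B=36] open={R1,R2,R3,R4,R5}
Step 6: reserve R6 B 4 -> on_hand[A=56 B=47] avail[A=50 B=32] open={R1,R2,R3,R4,R5,R6}
Step 7: commit R3 -> on_hand[A=56 B=45] avail[A=50 B=32] open={R1,R2,R4,R5,R6}
Step 8: commit R6 -> on_hand[A=56 B=41] avail[A=50 B=32] open={R1,R2,R4,R5}
Step 9: reserve R7 A 4 -> on_hand[A=56 B=41] avail[A=46 B=32] open={R1,R2,R4,R5,R7}
Step 10: commit R1 -> on_hand[A=56 B=38] avail[A=46 B=32] open={R2,R4,R5,R7}
Step 11: commit R5 -> on_hand[A=55 B=38] avail[A=46 B=32] open={R2,R4,R7}
Final available[A] = 46

Answer: 46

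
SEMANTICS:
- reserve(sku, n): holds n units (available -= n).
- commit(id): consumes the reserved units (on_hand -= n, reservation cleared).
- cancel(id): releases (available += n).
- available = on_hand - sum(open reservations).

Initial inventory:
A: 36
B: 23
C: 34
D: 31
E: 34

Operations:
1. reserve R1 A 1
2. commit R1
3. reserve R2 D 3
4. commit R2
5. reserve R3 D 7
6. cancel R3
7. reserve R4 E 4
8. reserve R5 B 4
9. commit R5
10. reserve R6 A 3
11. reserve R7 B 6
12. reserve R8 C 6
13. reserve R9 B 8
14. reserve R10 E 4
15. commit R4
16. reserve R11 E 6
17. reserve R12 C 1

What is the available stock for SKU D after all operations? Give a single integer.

Answer: 28

Derivation:
Step 1: reserve R1 A 1 -> on_hand[A=36 B=23 C=34 D=31 E=34] avail[A=35 B=23 C=34 D=31 E=34] open={R1}
Step 2: commit R1 -> on_hand[A=35 B=23 C=34 D=31 E=34] avail[A=35 B=23 C=34 D=31 E=34] open={}
Step 3: reserve R2 D 3 -> on_hand[A=35 B=23 C=34 D=31 E=34] avail[A=35 B=23 C=34 D=28 E=34] open={R2}
Step 4: commit R2 -> on_hand[A=35 B=23 C=34 D=28 E=34] avail[A=35 B=23 C=34 D=28 E=34] open={}
Step 5: reserve R3 D 7 -> on_hand[A=35 B=23 C=34 D=28 E=34] avail[A=35 B=23 C=34 D=21 E=34] open={R3}
Step 6: cancel R3 -> on_hand[A=35 B=23 C=34 D=28 E=34] avail[A=35 B=23 C=34 D=28 E=34] open={}
Step 7: reserve R4 E 4 -> on_hand[A=35 B=23 C=34 D=28 E=34] avail[A=35 B=23 C=34 D=28 E=30] open={R4}
Step 8: reserve R5 B 4 -> on_hand[A=35 B=23 C=34 D=28 E=34] avail[A=35 B=19 C=34 D=28 E=30] open={R4,R5}
Step 9: commit R5 -> on_hand[A=35 B=19 C=34 D=28 E=34] avail[A=35 B=19 C=34 D=28 E=30] open={R4}
Step 10: reserve R6 A 3 -> on_hand[A=35 B=19 C=34 D=28 E=34] avail[A=32 B=19 C=34 D=28 E=30] open={R4,R6}
Step 11: reserve R7 B 6 -> on_hand[A=35 B=19 C=34 D=28 E=34] avail[A=32 B=13 C=34 D=28 E=30] open={R4,R6,R7}
Step 12: reserve R8 C 6 -> on_hand[A=35 B=19 C=34 D=28 E=34] avail[A=32 B=13 C=28 D=28 E=30] open={R4,R6,R7,R8}
Step 13: reserve R9 B 8 -> on_hand[A=35 B=19 C=34 D=28 E=34] avail[A=32 B=5 C=28 D=28 E=30] open={R4,R6,R7,R8,R9}
Step 14: reserve R10 E 4 -> on_hand[A=35 B=19 C=34 D=28 E=34] avail[A=32 B=5 C=28 D=28 E=26] open={R10,R4,R6,R7,R8,R9}
Step 15: commit R4 -> on_hand[A=35 B=19 C=34 D=28 E=30] avail[A=32 B=5 C=28 D=28 E=26] open={R10,R6,R7,R8,R9}
Step 16: reserve R11 E 6 -> on_hand[A=35 B=19 C=34 D=28 E=30] avail[A=32 B=5 C=28 D=28 E=20] open={R10,R11,R6,R7,R8,R9}
Step 17: reserve R12 C 1 -> on_hand[A=35 B=19 C=34 D=28 E=30] avail[A=32 B=5 C=27 D=28 E=20] open={R10,R11,R12,R6,R7,R8,R9}
Final available[D] = 28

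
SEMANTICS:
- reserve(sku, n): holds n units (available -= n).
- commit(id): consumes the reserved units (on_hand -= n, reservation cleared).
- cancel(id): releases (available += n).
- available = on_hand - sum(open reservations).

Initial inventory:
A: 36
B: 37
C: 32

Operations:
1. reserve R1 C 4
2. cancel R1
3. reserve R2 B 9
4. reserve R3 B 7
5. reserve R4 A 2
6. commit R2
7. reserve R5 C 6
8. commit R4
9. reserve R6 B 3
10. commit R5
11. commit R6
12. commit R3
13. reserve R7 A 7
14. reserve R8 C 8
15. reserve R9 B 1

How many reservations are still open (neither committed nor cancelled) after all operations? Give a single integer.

Answer: 3

Derivation:
Step 1: reserve R1 C 4 -> on_hand[A=36 B=37 C=32] avail[A=36 B=37 C=28] open={R1}
Step 2: cancel R1 -> on_hand[A=36 B=37 C=32] avail[A=36 B=37 C=32] open={}
Step 3: reserve R2 B 9 -> on_hand[A=36 B=37 C=32] avail[A=36 B=28 C=32] open={R2}
Step 4: reserve R3 B 7 -> on_hand[A=36 B=37 C=32] avail[A=36 B=21 C=32] open={R2,R3}
Step 5: reserve R4 A 2 -> on_hand[A=36 B=37 C=32] avail[A=34 B=21 C=32] open={R2,R3,R4}
Step 6: commit R2 -> on_hand[A=36 B=28 C=32] avail[A=34 B=21 C=32] open={R3,R4}
Step 7: reserve R5 C 6 -> on_hand[A=36 B=28 C=32] avail[A=34 B=21 C=26] open={R3,R4,R5}
Step 8: commit R4 -> on_hand[A=34 B=28 C=32] avail[A=34 B=21 C=26] open={R3,R5}
Step 9: reserve R6 B 3 -> on_hand[A=34 B=28 C=32] avail[A=34 B=18 C=26] open={R3,R5,R6}
Step 10: commit R5 -> on_hand[A=34 B=28 C=26] avail[A=34 B=18 C=26] open={R3,R6}
Step 11: commit R6 -> on_hand[A=34 B=25 C=26] avail[A=34 B=18 C=26] open={R3}
Step 12: commit R3 -> on_hand[A=34 B=18 C=26] avail[A=34 B=18 C=26] open={}
Step 13: reserve R7 A 7 -> on_hand[A=34 B=18 C=26] avail[A=27 B=18 C=26] open={R7}
Step 14: reserve R8 C 8 -> on_hand[A=34 B=18 C=26] avail[A=27 B=18 C=18] open={R7,R8}
Step 15: reserve R9 B 1 -> on_hand[A=34 B=18 C=26] avail[A=27 B=17 C=18] open={R7,R8,R9}
Open reservations: ['R7', 'R8', 'R9'] -> 3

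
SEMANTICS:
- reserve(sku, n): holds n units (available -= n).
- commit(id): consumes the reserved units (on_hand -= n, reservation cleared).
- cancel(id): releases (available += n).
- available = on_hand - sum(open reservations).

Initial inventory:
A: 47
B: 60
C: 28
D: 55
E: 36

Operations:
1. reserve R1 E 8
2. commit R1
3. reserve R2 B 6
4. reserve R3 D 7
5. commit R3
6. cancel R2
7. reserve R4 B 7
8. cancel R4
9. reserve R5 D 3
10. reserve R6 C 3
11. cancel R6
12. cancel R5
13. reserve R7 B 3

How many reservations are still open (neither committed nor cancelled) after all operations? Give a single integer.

Answer: 1

Derivation:
Step 1: reserve R1 E 8 -> on_hand[A=47 B=60 C=28 D=55 E=36] avail[A=47 B=60 C=28 D=55 E=28] open={R1}
Step 2: commit R1 -> on_hand[A=47 B=60 C=28 D=55 E=28] avail[A=47 B=60 C=28 D=55 E=28] open={}
Step 3: reserve R2 B 6 -> on_hand[A=47 B=60 C=28 D=55 E=28] avail[A=47 B=54 C=28 D=55 E=28] open={R2}
Step 4: reserve R3 D 7 -> on_hand[A=47 B=60 C=28 D=55 E=28] avail[A=47 B=54 C=28 D=48 E=28] open={R2,R3}
Step 5: commit R3 -> on_hand[A=47 B=60 C=28 D=48 E=28] avail[A=47 B=54 C=28 D=48 E=28] open={R2}
Step 6: cancel R2 -> on_hand[A=47 B=60 C=28 D=48 E=28] avail[A=47 B=60 C=28 D=48 E=28] open={}
Step 7: reserve R4 B 7 -> on_hand[A=47 B=60 C=28 D=48 E=28] avail[A=47 B=53 C=28 D=48 E=28] open={R4}
Step 8: cancel R4 -> on_hand[A=47 B=60 C=28 D=48 E=28] avail[A=47 B=60 C=28 D=48 E=28] open={}
Step 9: reserve R5 D 3 -> on_hand[A=47 B=60 C=28 D=48 E=28] avail[A=47 B=60 C=28 D=45 E=28] open={R5}
Step 10: reserve R6 C 3 -> on_hand[A=47 B=60 C=28 D=48 E=28] avail[A=47 B=60 C=25 D=45 E=28] open={R5,R6}
Step 11: cancel R6 -> on_hand[A=47 B=60 C=28 D=48 E=28] avail[A=47 B=60 C=28 D=45 E=28] open={R5}
Step 12: cancel R5 -> on_hand[A=47 B=60 C=28 D=48 E=28] avail[A=47 B=60 C=28 D=48 E=28] open={}
Step 13: reserve R7 B 3 -> on_hand[A=47 B=60 C=28 D=48 E=28] avail[A=47 B=57 C=28 D=48 E=28] open={R7}
Open reservations: ['R7'] -> 1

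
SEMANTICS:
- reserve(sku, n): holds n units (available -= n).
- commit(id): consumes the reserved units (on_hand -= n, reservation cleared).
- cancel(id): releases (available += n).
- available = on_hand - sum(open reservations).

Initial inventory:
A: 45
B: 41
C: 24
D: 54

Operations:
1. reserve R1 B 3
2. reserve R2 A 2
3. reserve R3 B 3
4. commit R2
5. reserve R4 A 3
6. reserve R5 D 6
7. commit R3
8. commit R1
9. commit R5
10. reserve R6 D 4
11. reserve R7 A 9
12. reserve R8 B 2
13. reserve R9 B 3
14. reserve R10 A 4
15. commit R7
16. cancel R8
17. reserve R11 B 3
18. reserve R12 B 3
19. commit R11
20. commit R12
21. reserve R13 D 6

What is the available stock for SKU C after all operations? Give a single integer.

Step 1: reserve R1 B 3 -> on_hand[A=45 B=41 C=24 D=54] avail[A=45 B=38 C=24 D=54] open={R1}
Step 2: reserve R2 A 2 -> on_hand[A=45 B=41 C=24 D=54] avail[A=43 B=38 C=24 D=54] open={R1,R2}
Step 3: reserve R3 B 3 -> on_hand[A=45 B=41 C=24 D=54] avail[A=43 B=35 C=24 D=54] open={R1,R2,R3}
Step 4: commit R2 -> on_hand[A=43 B=41 C=24 D=54] avail[A=43 B=35 C=24 D=54] open={R1,R3}
Step 5: reserve R4 A 3 -> on_hand[A=43 B=41 C=24 D=54] avail[A=40 B=35 C=24 D=54] open={R1,R3,R4}
Step 6: reserve R5 D 6 -> on_hand[A=43 B=41 C=24 D=54] avail[A=40 B=35 C=24 D=48] open={R1,R3,R4,R5}
Step 7: commit R3 -> on_hand[A=43 B=38 C=24 D=54] avail[A=40 B=35 C=24 D=48] open={R1,R4,R5}
Step 8: commit R1 -> on_hand[A=43 B=35 C=24 D=54] avail[A=40 B=35 C=24 D=48] open={R4,R5}
Step 9: commit R5 -> on_hand[A=43 B=35 C=24 D=48] avail[A=40 B=35 C=24 D=48] open={R4}
Step 10: reserve R6 D 4 -> on_hand[A=43 B=35 C=24 D=48] avail[A=40 B=35 C=24 D=44] open={R4,R6}
Step 11: reserve R7 A 9 -> on_hand[A=43 B=35 C=24 D=48] avail[A=31 B=35 C=24 D=44] open={R4,R6,R7}
Step 12: reserve R8 B 2 -> on_hand[A=43 B=35 C=24 D=48] avail[A=31 B=33 C=24 D=44] open={R4,R6,R7,R8}
Step 13: reserve R9 B 3 -> on_hand[A=43 B=35 C=24 D=48] avail[A=31 B=30 C=24 D=44] open={R4,R6,R7,R8,R9}
Step 14: reserve R10 A 4 -> on_hand[A=43 B=35 C=24 D=48] avail[A=27 B=30 C=24 D=44] open={R10,R4,R6,R7,R8,R9}
Step 15: commit R7 -> on_hand[A=34 B=35 C=24 D=48] avail[A=27 B=30 C=24 D=44] open={R10,R4,R6,R8,R9}
Step 16: cancel R8 -> on_hand[A=34 B=35 C=24 D=48] avail[A=27 B=32 C=24 D=44] open={R10,R4,R6,R9}
Step 17: reserve R11 B 3 -> on_hand[A=34 B=35 C=24 D=48] avail[A=27 B=29 C=24 D=44] open={R10,R11,R4,R6,R9}
Step 18: reserve R12 B 3 -> on_hand[A=34 B=35 C=24 D=48] avail[A=27 B=26 C=24 D=44] open={R10,R11,R12,R4,R6,R9}
Step 19: commit R11 -> on_hand[A=34 B=32 C=24 D=48] avail[A=27 B=26 C=24 D=44] open={R10,R12,R4,R6,R9}
Step 20: commit R12 -> on_hand[A=34 B=29 C=24 D=48] avail[A=27 B=26 C=24 D=44] open={R10,R4,R6,R9}
Step 21: reserve R13 D 6 -> on_hand[A=34 B=29 C=24 D=48] avail[A=27 B=26 C=24 D=38] open={R10,R13,R4,R6,R9}
Final available[C] = 24

Answer: 24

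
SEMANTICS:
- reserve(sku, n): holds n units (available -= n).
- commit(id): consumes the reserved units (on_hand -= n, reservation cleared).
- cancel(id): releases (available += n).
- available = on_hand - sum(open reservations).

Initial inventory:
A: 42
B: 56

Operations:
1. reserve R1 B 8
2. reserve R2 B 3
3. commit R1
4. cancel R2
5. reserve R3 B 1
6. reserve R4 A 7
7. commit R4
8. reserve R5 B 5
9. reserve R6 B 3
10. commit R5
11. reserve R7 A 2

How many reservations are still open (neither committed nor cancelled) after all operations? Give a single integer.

Step 1: reserve R1 B 8 -> on_hand[A=42 B=56] avail[A=42 B=48] open={R1}
Step 2: reserve R2 B 3 -> on_hand[A=42 B=56] avail[A=42 B=45] open={R1,R2}
Step 3: commit R1 -> on_hand[A=42 B=48] avail[A=42 B=45] open={R2}
Step 4: cancel R2 -> on_hand[A=42 B=48] avail[A=42 B=48] open={}
Step 5: reserve R3 B 1 -> on_hand[A=42 B=48] avail[A=42 B=47] open={R3}
Step 6: reserve R4 A 7 -> on_hand[A=42 B=48] avail[A=35 B=47] open={R3,R4}
Step 7: commit R4 -> on_hand[A=35 B=48] avail[A=35 B=47] open={R3}
Step 8: reserve R5 B 5 -> on_hand[A=35 B=48] avail[A=35 B=42] open={R3,R5}
Step 9: reserve R6 B 3 -> on_hand[A=35 B=48] avail[A=35 B=39] open={R3,R5,R6}
Step 10: commit R5 -> on_hand[A=35 B=43] avail[A=35 B=39] open={R3,R6}
Step 11: reserve R7 A 2 -> on_hand[A=35 B=43] avail[A=33 B=39] open={R3,R6,R7}
Open reservations: ['R3', 'R6', 'R7'] -> 3

Answer: 3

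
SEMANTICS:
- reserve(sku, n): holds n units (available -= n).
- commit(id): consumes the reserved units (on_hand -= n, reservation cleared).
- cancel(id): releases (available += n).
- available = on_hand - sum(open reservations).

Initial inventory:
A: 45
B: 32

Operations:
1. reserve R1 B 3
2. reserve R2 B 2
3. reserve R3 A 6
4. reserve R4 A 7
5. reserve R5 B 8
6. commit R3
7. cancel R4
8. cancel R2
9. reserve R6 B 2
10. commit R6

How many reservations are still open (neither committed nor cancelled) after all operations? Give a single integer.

Step 1: reserve R1 B 3 -> on_hand[A=45 B=32] avail[A=45 B=29] open={R1}
Step 2: reserve R2 B 2 -> on_hand[A=45 B=32] avail[A=45 B=27] open={R1,R2}
Step 3: reserve R3 A 6 -> on_hand[A=45 B=32] avail[A=39 B=27] open={R1,R2,R3}
Step 4: reserve R4 A 7 -> on_hand[A=45 B=32] avail[A=32 B=27] open={R1,R2,R3,R4}
Step 5: reserve R5 B 8 -> on_hand[A=45 B=32] avail[A=32 B=19] open={R1,R2,R3,R4,R5}
Step 6: commit R3 -> on_hand[A=39 B=32] avail[A=32 B=19] open={R1,R2,R4,R5}
Step 7: cancel R4 -> on_hand[A=39 B=32] avail[A=39 B=19] open={R1,R2,R5}
Step 8: cancel R2 -> on_hand[A=39 B=32] avail[A=39 B=21] open={R1,R5}
Step 9: reserve R6 B 2 -> on_hand[A=39 B=32] avail[A=39 B=19] open={R1,R5,R6}
Step 10: commit R6 -> on_hand[A=39 B=30] avail[A=39 B=19] open={R1,R5}
Open reservations: ['R1', 'R5'] -> 2

Answer: 2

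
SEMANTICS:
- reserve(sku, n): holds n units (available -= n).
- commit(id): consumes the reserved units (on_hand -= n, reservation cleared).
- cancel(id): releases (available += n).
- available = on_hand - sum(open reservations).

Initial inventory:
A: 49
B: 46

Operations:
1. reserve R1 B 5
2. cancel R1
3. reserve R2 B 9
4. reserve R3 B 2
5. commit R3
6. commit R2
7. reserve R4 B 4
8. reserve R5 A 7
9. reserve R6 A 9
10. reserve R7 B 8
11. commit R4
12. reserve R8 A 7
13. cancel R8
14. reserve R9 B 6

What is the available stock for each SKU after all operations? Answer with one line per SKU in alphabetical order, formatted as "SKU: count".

Answer: A: 33
B: 17

Derivation:
Step 1: reserve R1 B 5 -> on_hand[A=49 B=46] avail[A=49 B=41] open={R1}
Step 2: cancel R1 -> on_hand[A=49 B=46] avail[A=49 B=46] open={}
Step 3: reserve R2 B 9 -> on_hand[A=49 B=46] avail[A=49 B=37] open={R2}
Step 4: reserve R3 B 2 -> on_hand[A=49 B=46] avail[A=49 B=35] open={R2,R3}
Step 5: commit R3 -> on_hand[A=49 B=44] avail[A=49 B=35] open={R2}
Step 6: commit R2 -> on_hand[A=49 B=35] avail[A=49 B=35] open={}
Step 7: reserve R4 B 4 -> on_hand[A=49 B=35] avail[A=49 B=31] open={R4}
Step 8: reserve R5 A 7 -> on_hand[A=49 B=35] avail[A=42 B=31] open={R4,R5}
Step 9: reserve R6 A 9 -> on_hand[A=49 B=35] avail[A=33 B=31] open={R4,R5,R6}
Step 10: reserve R7 B 8 -> on_hand[A=49 B=35] avail[A=33 B=23] open={R4,R5,R6,R7}
Step 11: commit R4 -> on_hand[A=49 B=31] avail[A=33 B=23] open={R5,R6,R7}
Step 12: reserve R8 A 7 -> on_hand[A=49 B=31] avail[A=26 B=23] open={R5,R6,R7,R8}
Step 13: cancel R8 -> on_hand[A=49 B=31] avail[A=33 B=23] open={R5,R6,R7}
Step 14: reserve R9 B 6 -> on_hand[A=49 B=31] avail[A=33 B=17] open={R5,R6,R7,R9}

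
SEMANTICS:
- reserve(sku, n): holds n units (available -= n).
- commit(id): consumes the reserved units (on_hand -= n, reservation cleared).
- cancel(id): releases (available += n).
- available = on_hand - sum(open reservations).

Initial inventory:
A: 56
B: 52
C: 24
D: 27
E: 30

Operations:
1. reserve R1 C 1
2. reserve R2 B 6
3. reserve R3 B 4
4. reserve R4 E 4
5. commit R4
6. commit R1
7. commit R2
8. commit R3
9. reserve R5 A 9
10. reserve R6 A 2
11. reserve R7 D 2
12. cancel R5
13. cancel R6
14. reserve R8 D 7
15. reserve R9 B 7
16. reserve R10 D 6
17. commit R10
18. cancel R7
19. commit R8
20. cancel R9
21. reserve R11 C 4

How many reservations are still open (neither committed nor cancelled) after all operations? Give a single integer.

Answer: 1

Derivation:
Step 1: reserve R1 C 1 -> on_hand[A=56 B=52 C=24 D=27 E=30] avail[A=56 B=52 C=23 D=27 E=30] open={R1}
Step 2: reserve R2 B 6 -> on_hand[A=56 B=52 C=24 D=27 E=30] avail[A=56 B=46 C=23 D=27 E=30] open={R1,R2}
Step 3: reserve R3 B 4 -> on_hand[A=56 B=52 C=24 D=27 E=30] avail[A=56 B=42 C=23 D=27 E=30] open={R1,R2,R3}
Step 4: reserve R4 E 4 -> on_hand[A=56 B=52 C=24 D=27 E=30] avail[A=56 B=42 C=23 D=27 E=26] open={R1,R2,R3,R4}
Step 5: commit R4 -> on_hand[A=56 B=52 C=24 D=27 E=26] avail[A=56 B=42 C=23 D=27 E=26] open={R1,R2,R3}
Step 6: commit R1 -> on_hand[A=56 B=52 C=23 D=27 E=26] avail[A=56 B=42 C=23 D=27 E=26] open={R2,R3}
Step 7: commit R2 -> on_hand[A=56 B=46 C=23 D=27 E=26] avail[A=56 B=42 C=23 D=27 E=26] open={R3}
Step 8: commit R3 -> on_hand[A=56 B=42 C=23 D=27 E=26] avail[A=56 B=42 C=23 D=27 E=26] open={}
Step 9: reserve R5 A 9 -> on_hand[A=56 B=42 C=23 D=27 E=26] avail[A=47 B=42 C=23 D=27 E=26] open={R5}
Step 10: reserve R6 A 2 -> on_hand[A=56 B=42 C=23 D=27 E=26] avail[A=45 B=42 C=23 D=27 E=26] open={R5,R6}
Step 11: reserve R7 D 2 -> on_hand[A=56 B=42 C=23 D=27 E=26] avail[A=45 B=42 C=23 D=25 E=26] open={R5,R6,R7}
Step 12: cancel R5 -> on_hand[A=56 B=42 C=23 D=27 E=26] avail[A=54 B=42 C=23 D=25 E=26] open={R6,R7}
Step 13: cancel R6 -> on_hand[A=56 B=42 C=23 D=27 E=26] avail[A=56 B=42 C=23 D=25 E=26] open={R7}
Step 14: reserve R8 D 7 -> on_hand[A=56 B=42 C=23 D=27 E=26] avail[A=56 B=42 C=23 D=18 E=26] open={R7,R8}
Step 15: reserve R9 B 7 -> on_hand[A=56 B=42 C=23 D=27 E=26] avail[A=56 B=35 C=23 D=18 E=26] open={R7,R8,R9}
Step 16: reserve R10 D 6 -> on_hand[A=56 B=42 C=23 D=27 E=26] avail[A=56 B=35 C=23 D=12 E=26] open={R10,R7,R8,R9}
Step 17: commit R10 -> on_hand[A=56 B=42 C=23 D=21 E=26] avail[A=56 B=35 C=23 D=12 E=26] open={R7,R8,R9}
Step 18: cancel R7 -> on_hand[A=56 B=42 C=23 D=21 E=26] avail[A=56 B=35 C=23 D=14 E=26] open={R8,R9}
Step 19: commit R8 -> on_hand[A=56 B=42 C=23 D=14 E=26] avail[A=56 B=35 C=23 D=14 E=26] open={R9}
Step 20: cancel R9 -> on_hand[A=56 B=42 C=23 D=14 E=26] avail[A=56 B=42 C=23 D=14 E=26] open={}
Step 21: reserve R11 C 4 -> on_hand[A=56 B=42 C=23 D=14 E=26] avail[A=56 B=42 C=19 D=14 E=26] open={R11}
Open reservations: ['R11'] -> 1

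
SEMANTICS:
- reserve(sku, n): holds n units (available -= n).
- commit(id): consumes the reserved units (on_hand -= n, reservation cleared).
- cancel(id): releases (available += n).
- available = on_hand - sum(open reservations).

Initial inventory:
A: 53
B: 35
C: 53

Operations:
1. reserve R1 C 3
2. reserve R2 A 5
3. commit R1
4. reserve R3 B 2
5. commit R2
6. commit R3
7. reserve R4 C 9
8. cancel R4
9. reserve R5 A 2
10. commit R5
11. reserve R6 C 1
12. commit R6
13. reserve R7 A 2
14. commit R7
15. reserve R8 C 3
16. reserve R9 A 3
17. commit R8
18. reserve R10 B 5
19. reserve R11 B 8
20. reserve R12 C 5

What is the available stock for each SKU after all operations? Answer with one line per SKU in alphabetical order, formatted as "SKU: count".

Answer: A: 41
B: 20
C: 41

Derivation:
Step 1: reserve R1 C 3 -> on_hand[A=53 B=35 C=53] avail[A=53 B=35 C=50] open={R1}
Step 2: reserve R2 A 5 -> on_hand[A=53 B=35 C=53] avail[A=48 B=35 C=50] open={R1,R2}
Step 3: commit R1 -> on_hand[A=53 B=35 C=50] avail[A=48 B=35 C=50] open={R2}
Step 4: reserve R3 B 2 -> on_hand[A=53 B=35 C=50] avail[A=48 B=33 C=50] open={R2,R3}
Step 5: commit R2 -> on_hand[A=48 B=35 C=50] avail[A=48 B=33 C=50] open={R3}
Step 6: commit R3 -> on_hand[A=48 B=33 C=50] avail[A=48 B=33 C=50] open={}
Step 7: reserve R4 C 9 -> on_hand[A=48 B=33 C=50] avail[A=48 B=33 C=41] open={R4}
Step 8: cancel R4 -> on_hand[A=48 B=33 C=50] avail[A=48 B=33 C=50] open={}
Step 9: reserve R5 A 2 -> on_hand[A=48 B=33 C=50] avail[A=46 B=33 C=50] open={R5}
Step 10: commit R5 -> on_hand[A=46 B=33 C=50] avail[A=46 B=33 C=50] open={}
Step 11: reserve R6 C 1 -> on_hand[A=46 B=33 C=50] avail[A=46 B=33 C=49] open={R6}
Step 12: commit R6 -> on_hand[A=46 B=33 C=49] avail[A=46 B=33 C=49] open={}
Step 13: reserve R7 A 2 -> on_hand[A=46 B=33 C=49] avail[A=44 B=33 C=49] open={R7}
Step 14: commit R7 -> on_hand[A=44 B=33 C=49] avail[A=44 B=33 C=49] open={}
Step 15: reserve R8 C 3 -> on_hand[A=44 B=33 C=49] avail[A=44 B=33 C=46] open={R8}
Step 16: reserve R9 A 3 -> on_hand[A=44 B=33 C=49] avail[A=41 B=33 C=46] open={R8,R9}
Step 17: commit R8 -> on_hand[A=44 B=33 C=46] avail[A=41 B=33 C=46] open={R9}
Step 18: reserve R10 B 5 -> on_hand[A=44 B=33 C=46] avail[A=41 B=28 C=46] open={R10,R9}
Step 19: reserve R11 B 8 -> on_hand[A=44 B=33 C=46] avail[A=41 B=20 C=46] open={R10,R11,R9}
Step 20: reserve R12 C 5 -> on_hand[A=44 B=33 C=46] avail[A=41 B=20 C=41] open={R10,R11,R12,R9}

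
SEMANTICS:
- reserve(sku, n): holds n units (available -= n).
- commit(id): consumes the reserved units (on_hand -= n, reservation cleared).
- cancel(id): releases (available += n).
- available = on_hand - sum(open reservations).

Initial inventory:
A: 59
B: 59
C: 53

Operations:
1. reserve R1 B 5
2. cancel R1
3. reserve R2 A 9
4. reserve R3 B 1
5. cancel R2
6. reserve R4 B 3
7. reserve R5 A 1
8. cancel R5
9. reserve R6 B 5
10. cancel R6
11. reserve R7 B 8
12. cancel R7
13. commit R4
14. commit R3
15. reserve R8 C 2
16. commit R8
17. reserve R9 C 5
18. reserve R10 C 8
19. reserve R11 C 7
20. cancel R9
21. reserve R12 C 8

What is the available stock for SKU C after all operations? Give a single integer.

Answer: 28

Derivation:
Step 1: reserve R1 B 5 -> on_hand[A=59 B=59 C=53] avail[A=59 B=54 C=53] open={R1}
Step 2: cancel R1 -> on_hand[A=59 B=59 C=53] avail[A=59 B=59 C=53] open={}
Step 3: reserve R2 A 9 -> on_hand[A=59 B=59 C=53] avail[A=50 B=59 C=53] open={R2}
Step 4: reserve R3 B 1 -> on_hand[A=59 B=59 C=53] avail[A=50 B=58 C=53] open={R2,R3}
Step 5: cancel R2 -> on_hand[A=59 B=59 C=53] avail[A=59 B=58 C=53] open={R3}
Step 6: reserve R4 B 3 -> on_hand[A=59 B=59 C=53] avail[A=59 B=55 C=53] open={R3,R4}
Step 7: reserve R5 A 1 -> on_hand[A=59 B=59 C=53] avail[A=58 B=55 C=53] open={R3,R4,R5}
Step 8: cancel R5 -> on_hand[A=59 B=59 C=53] avail[A=59 B=55 C=53] open={R3,R4}
Step 9: reserve R6 B 5 -> on_hand[A=59 B=59 C=53] avail[A=59 B=50 C=53] open={R3,R4,R6}
Step 10: cancel R6 -> on_hand[A=59 B=59 C=53] avail[A=59 B=55 C=53] open={R3,R4}
Step 11: reserve R7 B 8 -> on_hand[A=59 B=59 C=53] avail[A=59 B=47 C=53] open={R3,R4,R7}
Step 12: cancel R7 -> on_hand[A=59 B=59 C=53] avail[A=59 B=55 C=53] open={R3,R4}
Step 13: commit R4 -> on_hand[A=59 B=56 C=53] avail[A=59 B=55 C=53] open={R3}
Step 14: commit R3 -> on_hand[A=59 B=55 C=53] avail[A=59 B=55 C=53] open={}
Step 15: reserve R8 C 2 -> on_hand[A=59 B=55 C=53] avail[A=59 B=55 C=51] open={R8}
Step 16: commit R8 -> on_hand[A=59 B=55 C=51] avail[A=59 B=55 C=51] open={}
Step 17: reserve R9 C 5 -> on_hand[A=59 B=55 C=51] avail[A=59 B=55 C=46] open={R9}
Step 18: reserve R10 C 8 -> on_hand[A=59 B=55 C=51] avail[A=59 B=55 C=38] open={R10,R9}
Step 19: reserve R11 C 7 -> on_hand[A=59 B=55 C=51] avail[A=59 B=55 C=31] open={R10,R11,R9}
Step 20: cancel R9 -> on_hand[A=59 B=55 C=51] avail[A=59 B=55 C=36] open={R10,R11}
Step 21: reserve R12 C 8 -> on_hand[A=59 B=55 C=51] avail[A=59 B=55 C=28] open={R10,R11,R12}
Final available[C] = 28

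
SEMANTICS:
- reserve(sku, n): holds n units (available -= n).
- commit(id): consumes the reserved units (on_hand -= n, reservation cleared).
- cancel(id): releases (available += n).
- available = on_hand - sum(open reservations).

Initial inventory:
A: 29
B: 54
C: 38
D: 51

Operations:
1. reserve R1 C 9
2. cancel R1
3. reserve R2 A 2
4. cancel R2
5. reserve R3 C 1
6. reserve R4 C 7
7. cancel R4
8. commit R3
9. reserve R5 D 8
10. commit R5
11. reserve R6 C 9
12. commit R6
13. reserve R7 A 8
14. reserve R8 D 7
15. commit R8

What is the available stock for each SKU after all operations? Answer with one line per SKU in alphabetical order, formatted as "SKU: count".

Step 1: reserve R1 C 9 -> on_hand[A=29 B=54 C=38 D=51] avail[A=29 B=54 C=29 D=51] open={R1}
Step 2: cancel R1 -> on_hand[A=29 B=54 C=38 D=51] avail[A=29 B=54 C=38 D=51] open={}
Step 3: reserve R2 A 2 -> on_hand[A=29 B=54 C=38 D=51] avail[A=27 B=54 C=38 D=51] open={R2}
Step 4: cancel R2 -> on_hand[A=29 B=54 C=38 D=51] avail[A=29 B=54 C=38 D=51] open={}
Step 5: reserve R3 C 1 -> on_hand[A=29 B=54 C=38 D=51] avail[A=29 B=54 C=37 D=51] open={R3}
Step 6: reserve R4 C 7 -> on_hand[A=29 B=54 C=38 D=51] avail[A=29 B=54 C=30 D=51] open={R3,R4}
Step 7: cancel R4 -> on_hand[A=29 B=54 C=38 D=51] avail[A=29 B=54 C=37 D=51] open={R3}
Step 8: commit R3 -> on_hand[A=29 B=54 C=37 D=51] avail[A=29 B=54 C=37 D=51] open={}
Step 9: reserve R5 D 8 -> on_hand[A=29 B=54 C=37 D=51] avail[A=29 B=54 C=37 D=43] open={R5}
Step 10: commit R5 -> on_hand[A=29 B=54 C=37 D=43] avail[A=29 B=54 C=37 D=43] open={}
Step 11: reserve R6 C 9 -> on_hand[A=29 B=54 C=37 D=43] avail[A=29 B=54 C=28 D=43] open={R6}
Step 12: commit R6 -> on_hand[A=29 B=54 C=28 D=43] avail[A=29 B=54 C=28 D=43] open={}
Step 13: reserve R7 A 8 -> on_hand[A=29 B=54 C=28 D=43] avail[A=21 B=54 C=28 D=43] open={R7}
Step 14: reserve R8 D 7 -> on_hand[A=29 B=54 C=28 D=43] avail[A=21 B=54 C=28 D=36] open={R7,R8}
Step 15: commit R8 -> on_hand[A=29 B=54 C=28 D=36] avail[A=21 B=54 C=28 D=36] open={R7}

Answer: A: 21
B: 54
C: 28
D: 36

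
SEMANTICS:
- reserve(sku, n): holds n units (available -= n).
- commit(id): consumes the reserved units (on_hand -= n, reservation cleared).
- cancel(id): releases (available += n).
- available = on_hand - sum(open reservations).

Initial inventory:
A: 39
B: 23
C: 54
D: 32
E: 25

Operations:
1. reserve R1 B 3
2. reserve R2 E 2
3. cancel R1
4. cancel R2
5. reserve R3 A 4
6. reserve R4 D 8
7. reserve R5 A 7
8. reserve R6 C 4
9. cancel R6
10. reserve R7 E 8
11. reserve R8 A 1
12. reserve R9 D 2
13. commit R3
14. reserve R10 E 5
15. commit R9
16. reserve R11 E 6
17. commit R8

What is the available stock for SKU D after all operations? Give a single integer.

Answer: 22

Derivation:
Step 1: reserve R1 B 3 -> on_hand[A=39 B=23 C=54 D=32 E=25] avail[A=39 B=20 C=54 D=32 E=25] open={R1}
Step 2: reserve R2 E 2 -> on_hand[A=39 B=23 C=54 D=32 E=25] avail[A=39 B=20 C=54 D=32 E=23] open={R1,R2}
Step 3: cancel R1 -> on_hand[A=39 B=23 C=54 D=32 E=25] avail[A=39 B=23 C=54 D=32 E=23] open={R2}
Step 4: cancel R2 -> on_hand[A=39 B=23 C=54 D=32 E=25] avail[A=39 B=23 C=54 D=32 E=25] open={}
Step 5: reserve R3 A 4 -> on_hand[A=39 B=23 C=54 D=32 E=25] avail[A=35 B=23 C=54 D=32 E=25] open={R3}
Step 6: reserve R4 D 8 -> on_hand[A=39 B=23 C=54 D=32 E=25] avail[A=35 B=23 C=54 D=24 E=25] open={R3,R4}
Step 7: reserve R5 A 7 -> on_hand[A=39 B=23 C=54 D=32 E=25] avail[A=28 B=23 C=54 D=24 E=25] open={R3,R4,R5}
Step 8: reserve R6 C 4 -> on_hand[A=39 B=23 C=54 D=32 E=25] avail[A=28 B=23 C=50 D=24 E=25] open={R3,R4,R5,R6}
Step 9: cancel R6 -> on_hand[A=39 B=23 C=54 D=32 E=25] avail[A=28 B=23 C=54 D=24 E=25] open={R3,R4,R5}
Step 10: reserve R7 E 8 -> on_hand[A=39 B=23 C=54 D=32 E=25] avail[A=28 B=23 C=54 D=24 E=17] open={R3,R4,R5,R7}
Step 11: reserve R8 A 1 -> on_hand[A=39 B=23 C=54 D=32 E=25] avail[A=27 B=23 C=54 D=24 E=17] open={R3,R4,R5,R7,R8}
Step 12: reserve R9 D 2 -> on_hand[A=39 B=23 C=54 D=32 E=25] avail[A=27 B=23 C=54 D=22 E=17] open={R3,R4,R5,R7,R8,R9}
Step 13: commit R3 -> on_hand[A=35 B=23 C=54 D=32 E=25] avail[A=27 B=23 C=54 D=22 E=17] open={R4,R5,R7,R8,R9}
Step 14: reserve R10 E 5 -> on_hand[A=35 B=23 C=54 D=32 E=25] avail[A=27 B=23 C=54 D=22 E=12] open={R10,R4,R5,R7,R8,R9}
Step 15: commit R9 -> on_hand[A=35 B=23 C=54 D=30 E=25] avail[A=27 B=23 C=54 D=22 E=12] open={R10,R4,R5,R7,R8}
Step 16: reserve R11 E 6 -> on_hand[A=35 B=23 C=54 D=30 E=25] avail[A=27 B=23 C=54 D=22 E=6] open={R10,R11,R4,R5,R7,R8}
Step 17: commit R8 -> on_hand[A=34 B=23 C=54 D=30 E=25] avail[A=27 B=23 C=54 D=22 E=6] open={R10,R11,R4,R5,R7}
Final available[D] = 22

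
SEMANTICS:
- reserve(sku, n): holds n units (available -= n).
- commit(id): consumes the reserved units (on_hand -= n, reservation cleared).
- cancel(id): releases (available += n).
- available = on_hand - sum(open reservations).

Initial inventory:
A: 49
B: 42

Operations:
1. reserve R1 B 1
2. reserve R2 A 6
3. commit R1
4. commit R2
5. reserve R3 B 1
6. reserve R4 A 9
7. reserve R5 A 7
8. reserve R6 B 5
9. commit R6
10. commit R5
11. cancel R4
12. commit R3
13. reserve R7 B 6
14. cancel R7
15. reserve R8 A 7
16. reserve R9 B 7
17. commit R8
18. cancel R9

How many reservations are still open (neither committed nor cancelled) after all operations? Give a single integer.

Step 1: reserve R1 B 1 -> on_hand[A=49 B=42] avail[A=49 B=41] open={R1}
Step 2: reserve R2 A 6 -> on_hand[A=49 B=42] avail[A=43 B=41] open={R1,R2}
Step 3: commit R1 -> on_hand[A=49 B=41] avail[A=43 B=41] open={R2}
Step 4: commit R2 -> on_hand[A=43 B=41] avail[A=43 B=41] open={}
Step 5: reserve R3 B 1 -> on_hand[A=43 B=41] avail[A=43 B=40] open={R3}
Step 6: reserve R4 A 9 -> on_hand[A=43 B=41] avail[A=34 B=40] open={R3,R4}
Step 7: reserve R5 A 7 -> on_hand[A=43 B=41] avail[A=27 B=40] open={R3,R4,R5}
Step 8: reserve R6 B 5 -> on_hand[A=43 B=41] avail[A=27 B=35] open={R3,R4,R5,R6}
Step 9: commit R6 -> on_hand[A=43 B=36] avail[A=27 B=35] open={R3,R4,R5}
Step 10: commit R5 -> on_hand[A=36 B=36] avail[A=27 B=35] open={R3,R4}
Step 11: cancel R4 -> on_hand[A=36 B=36] avail[A=36 B=35] open={R3}
Step 12: commit R3 -> on_hand[A=36 B=35] avail[A=36 B=35] open={}
Step 13: reserve R7 B 6 -> on_hand[A=36 B=35] avail[A=36 B=29] open={R7}
Step 14: cancel R7 -> on_hand[A=36 B=35] avail[A=36 B=35] open={}
Step 15: reserve R8 A 7 -> on_hand[A=36 B=35] avail[A=29 B=35] open={R8}
Step 16: reserve R9 B 7 -> on_hand[A=36 B=35] avail[A=29 B=28] open={R8,R9}
Step 17: commit R8 -> on_hand[A=29 B=35] avail[A=29 B=28] open={R9}
Step 18: cancel R9 -> on_hand[A=29 B=35] avail[A=29 B=35] open={}
Open reservations: [] -> 0

Answer: 0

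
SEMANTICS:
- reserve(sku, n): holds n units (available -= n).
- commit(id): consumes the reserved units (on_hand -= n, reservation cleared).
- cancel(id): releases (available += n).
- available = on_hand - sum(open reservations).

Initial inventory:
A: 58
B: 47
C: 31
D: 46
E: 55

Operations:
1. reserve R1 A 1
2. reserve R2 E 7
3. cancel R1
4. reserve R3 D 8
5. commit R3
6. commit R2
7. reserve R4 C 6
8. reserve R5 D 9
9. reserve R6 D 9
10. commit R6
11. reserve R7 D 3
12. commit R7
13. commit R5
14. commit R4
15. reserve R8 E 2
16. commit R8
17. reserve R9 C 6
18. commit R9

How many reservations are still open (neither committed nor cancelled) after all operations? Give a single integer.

Step 1: reserve R1 A 1 -> on_hand[A=58 B=47 C=31 D=46 E=55] avail[A=57 B=47 C=31 D=46 E=55] open={R1}
Step 2: reserve R2 E 7 -> on_hand[A=58 B=47 C=31 D=46 E=55] avail[A=57 B=47 C=31 D=46 E=48] open={R1,R2}
Step 3: cancel R1 -> on_hand[A=58 B=47 C=31 D=46 E=55] avail[A=58 B=47 C=31 D=46 E=48] open={R2}
Step 4: reserve R3 D 8 -> on_hand[A=58 B=47 C=31 D=46 E=55] avail[A=58 B=47 C=31 D=38 E=48] open={R2,R3}
Step 5: commit R3 -> on_hand[A=58 B=47 C=31 D=38 E=55] avail[A=58 B=47 C=31 D=38 E=48] open={R2}
Step 6: commit R2 -> on_hand[A=58 B=47 C=31 D=38 E=48] avail[A=58 B=47 C=31 D=38 E=48] open={}
Step 7: reserve R4 C 6 -> on_hand[A=58 B=47 C=31 D=38 E=48] avail[A=58 B=47 C=25 D=38 E=48] open={R4}
Step 8: reserve R5 D 9 -> on_hand[A=58 B=47 C=31 D=38 E=48] avail[A=58 B=47 C=25 D=29 E=48] open={R4,R5}
Step 9: reserve R6 D 9 -> on_hand[A=58 B=47 C=31 D=38 E=48] avail[A=58 B=47 C=25 D=20 E=48] open={R4,R5,R6}
Step 10: commit R6 -> on_hand[A=58 B=47 C=31 D=29 E=48] avail[A=58 B=47 C=25 D=20 E=48] open={R4,R5}
Step 11: reserve R7 D 3 -> on_hand[A=58 B=47 C=31 D=29 E=48] avail[A=58 B=47 C=25 D=17 E=48] open={R4,R5,R7}
Step 12: commit R7 -> on_hand[A=58 B=47 C=31 D=26 E=48] avail[A=58 B=47 C=25 D=17 E=48] open={R4,R5}
Step 13: commit R5 -> on_hand[A=58 B=47 C=31 D=17 E=48] avail[A=58 B=47 C=25 D=17 E=48] open={R4}
Step 14: commit R4 -> on_hand[A=58 B=47 C=25 D=17 E=48] avail[A=58 B=47 C=25 D=17 E=48] open={}
Step 15: reserve R8 E 2 -> on_hand[A=58 B=47 C=25 D=17 E=48] avail[A=58 B=47 C=25 D=17 E=46] open={R8}
Step 16: commit R8 -> on_hand[A=58 B=47 C=25 D=17 E=46] avail[A=58 B=47 C=25 D=17 E=46] open={}
Step 17: reserve R9 C 6 -> on_hand[A=58 B=47 C=25 D=17 E=46] avail[A=58 B=47 C=19 D=17 E=46] open={R9}
Step 18: commit R9 -> on_hand[A=58 B=47 C=19 D=17 E=46] avail[A=58 B=47 C=19 D=17 E=46] open={}
Open reservations: [] -> 0

Answer: 0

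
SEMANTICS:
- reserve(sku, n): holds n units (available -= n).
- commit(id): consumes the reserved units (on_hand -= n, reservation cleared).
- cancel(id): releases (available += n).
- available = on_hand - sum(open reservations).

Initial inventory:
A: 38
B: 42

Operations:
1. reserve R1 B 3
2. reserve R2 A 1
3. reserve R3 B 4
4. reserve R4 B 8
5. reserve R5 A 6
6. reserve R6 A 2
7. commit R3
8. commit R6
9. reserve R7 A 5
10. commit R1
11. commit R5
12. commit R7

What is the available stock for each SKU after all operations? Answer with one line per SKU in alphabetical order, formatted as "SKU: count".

Answer: A: 24
B: 27

Derivation:
Step 1: reserve R1 B 3 -> on_hand[A=38 B=42] avail[A=38 B=39] open={R1}
Step 2: reserve R2 A 1 -> on_hand[A=38 B=42] avail[A=37 B=39] open={R1,R2}
Step 3: reserve R3 B 4 -> on_hand[A=38 B=42] avail[A=37 B=35] open={R1,R2,R3}
Step 4: reserve R4 B 8 -> on_hand[A=38 B=42] avail[A=37 B=27] open={R1,R2,R3,R4}
Step 5: reserve R5 A 6 -> on_hand[A=38 B=42] avail[A=31 B=27] open={R1,R2,R3,R4,R5}
Step 6: reserve R6 A 2 -> on_hand[A=38 B=42] avail[A=29 B=27] open={R1,R2,R3,R4,R5,R6}
Step 7: commit R3 -> on_hand[A=38 B=38] avail[A=29 B=27] open={R1,R2,R4,R5,R6}
Step 8: commit R6 -> on_hand[A=36 B=38] avail[A=29 B=27] open={R1,R2,R4,R5}
Step 9: reserve R7 A 5 -> on_hand[A=36 B=38] avail[A=24 B=27] open={R1,R2,R4,R5,R7}
Step 10: commit R1 -> on_hand[A=36 B=35] avail[A=24 B=27] open={R2,R4,R5,R7}
Step 11: commit R5 -> on_hand[A=30 B=35] avail[A=24 B=27] open={R2,R4,R7}
Step 12: commit R7 -> on_hand[A=25 B=35] avail[A=24 B=27] open={R2,R4}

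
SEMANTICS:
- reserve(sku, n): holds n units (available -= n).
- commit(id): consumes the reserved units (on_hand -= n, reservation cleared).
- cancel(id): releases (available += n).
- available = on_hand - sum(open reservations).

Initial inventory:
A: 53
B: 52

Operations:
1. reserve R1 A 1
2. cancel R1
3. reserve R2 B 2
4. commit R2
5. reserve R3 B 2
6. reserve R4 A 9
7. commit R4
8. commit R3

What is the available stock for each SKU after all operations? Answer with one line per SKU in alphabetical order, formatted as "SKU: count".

Answer: A: 44
B: 48

Derivation:
Step 1: reserve R1 A 1 -> on_hand[A=53 B=52] avail[A=52 B=52] open={R1}
Step 2: cancel R1 -> on_hand[A=53 B=52] avail[A=53 B=52] open={}
Step 3: reserve R2 B 2 -> on_hand[A=53 B=52] avail[A=53 B=50] open={R2}
Step 4: commit R2 -> on_hand[A=53 B=50] avail[A=53 B=50] open={}
Step 5: reserve R3 B 2 -> on_hand[A=53 B=50] avail[A=53 B=48] open={R3}
Step 6: reserve R4 A 9 -> on_hand[A=53 B=50] avail[A=44 B=48] open={R3,R4}
Step 7: commit R4 -> on_hand[A=44 B=50] avail[A=44 B=48] open={R3}
Step 8: commit R3 -> on_hand[A=44 B=48] avail[A=44 B=48] open={}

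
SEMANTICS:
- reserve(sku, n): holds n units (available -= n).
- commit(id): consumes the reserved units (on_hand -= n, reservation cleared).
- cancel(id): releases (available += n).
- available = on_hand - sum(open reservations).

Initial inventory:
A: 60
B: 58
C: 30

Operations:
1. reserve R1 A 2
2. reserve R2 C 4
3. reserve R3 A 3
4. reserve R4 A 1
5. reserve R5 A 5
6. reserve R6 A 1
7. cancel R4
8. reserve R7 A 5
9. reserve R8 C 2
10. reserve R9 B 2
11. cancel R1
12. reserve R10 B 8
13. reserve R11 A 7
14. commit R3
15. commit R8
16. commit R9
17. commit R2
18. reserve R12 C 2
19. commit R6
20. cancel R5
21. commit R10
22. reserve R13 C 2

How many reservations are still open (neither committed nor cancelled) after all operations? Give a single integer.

Step 1: reserve R1 A 2 -> on_hand[A=60 B=58 C=30] avail[A=58 B=58 C=30] open={R1}
Step 2: reserve R2 C 4 -> on_hand[A=60 B=58 C=30] avail[A=58 B=58 C=26] open={R1,R2}
Step 3: reserve R3 A 3 -> on_hand[A=60 B=58 C=30] avail[A=55 B=58 C=26] open={R1,R2,R3}
Step 4: reserve R4 A 1 -> on_hand[A=60 B=58 C=30] avail[A=54 B=58 C=26] open={R1,R2,R3,R4}
Step 5: reserve R5 A 5 -> on_hand[A=60 B=58 C=30] avail[A=49 B=58 C=26] open={R1,R2,R3,R4,R5}
Step 6: reserve R6 A 1 -> on_hand[A=60 B=58 C=30] avail[A=48 B=58 C=26] open={R1,R2,R3,R4,R5,R6}
Step 7: cancel R4 -> on_hand[A=60 B=58 C=30] avail[A=49 B=58 C=26] open={R1,R2,R3,R5,R6}
Step 8: reserve R7 A 5 -> on_hand[A=60 B=58 C=30] avail[A=44 B=58 C=26] open={R1,R2,R3,R5,R6,R7}
Step 9: reserve R8 C 2 -> on_hand[A=60 B=58 C=30] avail[A=44 B=58 C=24] open={R1,R2,R3,R5,R6,R7,R8}
Step 10: reserve R9 B 2 -> on_hand[A=60 B=58 C=30] avail[A=44 B=56 C=24] open={R1,R2,R3,R5,R6,R7,R8,R9}
Step 11: cancel R1 -> on_hand[A=60 B=58 C=30] avail[A=46 B=56 C=24] open={R2,R3,R5,R6,R7,R8,R9}
Step 12: reserve R10 B 8 -> on_hand[A=60 B=58 C=30] avail[A=46 B=48 C=24] open={R10,R2,R3,R5,R6,R7,R8,R9}
Step 13: reserve R11 A 7 -> on_hand[A=60 B=58 C=30] avail[A=39 B=48 C=24] open={R10,R11,R2,R3,R5,R6,R7,R8,R9}
Step 14: commit R3 -> on_hand[A=57 B=58 C=30] avail[A=39 B=48 C=24] open={R10,R11,R2,R5,R6,R7,R8,R9}
Step 15: commit R8 -> on_hand[A=57 B=58 C=28] avail[A=39 B=48 C=24] open={R10,R11,R2,R5,R6,R7,R9}
Step 16: commit R9 -> on_hand[A=57 B=56 C=28] avail[A=39 B=48 C=24] open={R10,R11,R2,R5,R6,R7}
Step 17: commit R2 -> on_hand[A=57 B=56 C=24] avail[A=39 B=48 C=24] open={R10,R11,R5,R6,R7}
Step 18: reserve R12 C 2 -> on_hand[A=57 B=56 C=24] avail[A=39 B=48 C=22] open={R10,R11,R12,R5,R6,R7}
Step 19: commit R6 -> on_hand[A=56 B=56 C=24] avail[A=39 B=48 C=22] open={R10,R11,R12,R5,R7}
Step 20: cancel R5 -> on_hand[A=56 B=56 C=24] avail[A=44 B=48 C=22] open={R10,R11,R12,R7}
Step 21: commit R10 -> on_hand[A=56 B=48 C=24] avail[A=44 B=48 C=22] open={R11,R12,R7}
Step 22: reserve R13 C 2 -> on_hand[A=56 B=48 C=24] avail[A=44 B=48 C=20] open={R11,R12,R13,R7}
Open reservations: ['R11', 'R12', 'R13', 'R7'] -> 4

Answer: 4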